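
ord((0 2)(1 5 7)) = 6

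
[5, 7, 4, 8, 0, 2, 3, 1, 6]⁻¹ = [4, 7, 5, 6, 2, 0, 8, 1, 3]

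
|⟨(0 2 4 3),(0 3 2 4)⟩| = 24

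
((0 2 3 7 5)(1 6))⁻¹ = (0 5 7 3 2)(1 6)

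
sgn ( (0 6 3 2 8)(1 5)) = -1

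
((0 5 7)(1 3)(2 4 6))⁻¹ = (0 7 5)(1 3)(2 6 4)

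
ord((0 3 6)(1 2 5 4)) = 12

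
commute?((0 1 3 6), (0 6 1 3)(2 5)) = no:(0 1 3 6) * (0 6 1 3)(2 5) = (0 3 1)(2 5), (0 6 1 3)(2 5) * (0 1 3 6) = (1 6 3)(2 5)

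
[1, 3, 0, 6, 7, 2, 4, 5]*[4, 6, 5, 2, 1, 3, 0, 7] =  [6, 2, 4, 0, 7, 5, 1, 3]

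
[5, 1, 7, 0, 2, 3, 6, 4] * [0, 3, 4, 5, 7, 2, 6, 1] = [2, 3, 1, 0, 4, 5, 6, 7]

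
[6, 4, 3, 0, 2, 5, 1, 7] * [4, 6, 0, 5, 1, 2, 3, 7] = [3, 1, 5, 4, 0, 2, 6, 7] 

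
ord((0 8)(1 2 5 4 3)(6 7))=10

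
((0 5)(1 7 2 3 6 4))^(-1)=(0 5)(1 4 6 3 2 7)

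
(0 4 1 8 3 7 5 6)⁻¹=(0 6 5 7 3 8 1 4)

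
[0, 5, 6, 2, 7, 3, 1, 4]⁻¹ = [0, 6, 3, 5, 7, 1, 2, 4]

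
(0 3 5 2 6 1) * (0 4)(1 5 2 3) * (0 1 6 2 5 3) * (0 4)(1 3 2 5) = (0 6 2 5 4 3 1)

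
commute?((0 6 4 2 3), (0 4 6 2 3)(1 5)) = no:(0 6 4 2 3) * (0 4 6 2 3)(1 5) = (0 2)(1 5)(3 4), (0 4 6 2 3)(1 5) * (0 6 4 2 3) = (0 2)(1 5)(3 6)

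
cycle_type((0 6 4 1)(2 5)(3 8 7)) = 2.3.4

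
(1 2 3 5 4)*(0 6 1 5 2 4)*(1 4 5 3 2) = (0 6 4 3 1 5)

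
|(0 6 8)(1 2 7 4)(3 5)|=12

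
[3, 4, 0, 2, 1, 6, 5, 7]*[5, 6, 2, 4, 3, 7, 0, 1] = [4, 3, 5, 2, 6, 0, 7, 1]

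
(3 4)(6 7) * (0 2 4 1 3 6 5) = (0 2 4 6 7 5)(1 3)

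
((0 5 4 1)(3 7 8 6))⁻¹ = (0 1 4 5)(3 6 8 7)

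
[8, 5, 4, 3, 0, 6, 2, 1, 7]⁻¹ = [4, 7, 6, 3, 2, 1, 5, 8, 0]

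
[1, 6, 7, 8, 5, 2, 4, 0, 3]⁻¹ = [7, 0, 5, 8, 6, 4, 1, 2, 3]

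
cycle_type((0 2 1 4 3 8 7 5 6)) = 9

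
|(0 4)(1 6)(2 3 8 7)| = 4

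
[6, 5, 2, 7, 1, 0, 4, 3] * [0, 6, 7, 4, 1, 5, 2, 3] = [2, 5, 7, 3, 6, 0, 1, 4]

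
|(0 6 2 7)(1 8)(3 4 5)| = 12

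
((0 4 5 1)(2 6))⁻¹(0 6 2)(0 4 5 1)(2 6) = (2 6 4)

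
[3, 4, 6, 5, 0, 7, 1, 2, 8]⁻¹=[4, 6, 7, 0, 1, 3, 2, 5, 8]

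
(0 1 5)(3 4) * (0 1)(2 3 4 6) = (1 5)(2 3 6)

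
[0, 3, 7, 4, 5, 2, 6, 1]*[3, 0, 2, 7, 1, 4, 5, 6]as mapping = [0→3, 1→7, 2→6, 3→1, 4→4, 5→2, 6→5, 7→0]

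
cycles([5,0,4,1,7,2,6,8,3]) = (0 5 2 4 7 8 3 1)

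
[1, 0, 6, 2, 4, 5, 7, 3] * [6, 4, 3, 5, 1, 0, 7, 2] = [4, 6, 7, 3, 1, 0, 2, 5]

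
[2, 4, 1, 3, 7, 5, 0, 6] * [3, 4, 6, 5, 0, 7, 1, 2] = [6, 0, 4, 5, 2, 7, 3, 1]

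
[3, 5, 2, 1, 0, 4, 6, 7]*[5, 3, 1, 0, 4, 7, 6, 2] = [0, 7, 1, 3, 5, 4, 6, 2]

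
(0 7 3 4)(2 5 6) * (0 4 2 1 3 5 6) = (0 7 5)(1 3 2 6)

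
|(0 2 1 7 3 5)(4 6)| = 6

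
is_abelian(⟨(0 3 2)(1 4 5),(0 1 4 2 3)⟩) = no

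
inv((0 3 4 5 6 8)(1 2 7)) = (0 8 6 5 4 3)(1 7 2)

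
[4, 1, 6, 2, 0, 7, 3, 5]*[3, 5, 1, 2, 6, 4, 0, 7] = [6, 5, 0, 1, 3, 7, 2, 4]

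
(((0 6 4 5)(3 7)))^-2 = (0 4)(5 6)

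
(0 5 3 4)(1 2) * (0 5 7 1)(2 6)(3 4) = (0 7 1 6 2)(4 5)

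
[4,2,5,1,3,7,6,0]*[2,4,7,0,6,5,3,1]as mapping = [0→6,1→7,2→5,3→4,4→0,5→1,6→3,7→2]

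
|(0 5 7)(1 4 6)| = 3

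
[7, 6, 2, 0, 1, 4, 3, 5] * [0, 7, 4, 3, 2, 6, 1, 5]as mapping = [0→5, 1→1, 2→4, 3→0, 4→7, 5→2, 6→3, 7→6]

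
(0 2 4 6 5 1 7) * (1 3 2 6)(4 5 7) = (0 6 7)(1 4)(2 5 3)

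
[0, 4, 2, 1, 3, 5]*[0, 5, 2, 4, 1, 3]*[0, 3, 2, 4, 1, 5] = [0, 3, 2, 5, 1, 4]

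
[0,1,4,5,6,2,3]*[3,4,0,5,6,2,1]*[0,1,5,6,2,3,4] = [6,2,4,5,1,0,3] 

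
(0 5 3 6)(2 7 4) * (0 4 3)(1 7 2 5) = (0 1 7 3 6 4 5)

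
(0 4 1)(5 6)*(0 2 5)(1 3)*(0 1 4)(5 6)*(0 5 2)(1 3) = (0 5 2 6 3 4 1)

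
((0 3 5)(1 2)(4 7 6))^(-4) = (0 5 3)(4 6 7)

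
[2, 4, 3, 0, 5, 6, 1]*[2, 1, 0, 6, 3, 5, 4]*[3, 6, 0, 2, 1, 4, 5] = [3, 2, 5, 0, 4, 1, 6]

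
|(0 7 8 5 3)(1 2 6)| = 15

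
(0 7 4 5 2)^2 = (0 4 2 7 5)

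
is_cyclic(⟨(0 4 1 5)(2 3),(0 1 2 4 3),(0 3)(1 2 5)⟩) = no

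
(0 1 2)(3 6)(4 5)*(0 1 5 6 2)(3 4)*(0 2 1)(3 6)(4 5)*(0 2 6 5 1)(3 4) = (0 3)(1 6)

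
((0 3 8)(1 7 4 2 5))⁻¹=(0 8 3)(1 5 2 4 7)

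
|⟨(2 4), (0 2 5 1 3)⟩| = 720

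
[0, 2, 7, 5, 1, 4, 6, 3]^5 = [0, 4, 1, 7, 5, 3, 6, 2]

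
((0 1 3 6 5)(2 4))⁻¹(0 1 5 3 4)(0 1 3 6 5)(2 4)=(0 6 2 1 3)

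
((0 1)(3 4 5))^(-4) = (3 5 4)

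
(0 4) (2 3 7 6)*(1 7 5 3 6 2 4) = (0 1 7 2 6 4) (3 5) 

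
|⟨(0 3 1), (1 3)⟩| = 6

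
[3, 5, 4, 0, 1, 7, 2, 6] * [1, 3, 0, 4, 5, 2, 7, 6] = [4, 2, 5, 1, 3, 6, 0, 7]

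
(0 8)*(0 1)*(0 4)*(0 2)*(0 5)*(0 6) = (0 8 1 4 2 5 6)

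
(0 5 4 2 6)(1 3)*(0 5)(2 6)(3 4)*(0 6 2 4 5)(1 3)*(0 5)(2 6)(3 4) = (0 2 3 4 6 5 1)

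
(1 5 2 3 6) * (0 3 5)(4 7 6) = (0 3 4 7 6 1)(2 5)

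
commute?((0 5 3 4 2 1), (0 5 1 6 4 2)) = no:(0 5 3 4 2 1) * (0 5 1 6 4 2) = (0 1 5 3 2 6 4), (0 5 1 6 4 2) * (0 5 3 4 2 1) = (0 3 4 1 6 2 5)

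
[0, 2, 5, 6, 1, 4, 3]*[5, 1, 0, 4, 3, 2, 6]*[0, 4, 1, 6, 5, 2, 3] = [2, 0, 1, 3, 4, 6, 5]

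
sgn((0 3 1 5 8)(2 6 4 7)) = -1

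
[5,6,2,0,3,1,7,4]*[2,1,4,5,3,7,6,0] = [7,6,4,2,5,1,0,3]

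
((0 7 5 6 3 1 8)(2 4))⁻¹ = (0 8 1 3 6 5 7)(2 4)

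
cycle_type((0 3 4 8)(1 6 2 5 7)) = 4.5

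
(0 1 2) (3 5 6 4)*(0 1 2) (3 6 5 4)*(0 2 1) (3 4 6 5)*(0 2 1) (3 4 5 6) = (4 6 5) 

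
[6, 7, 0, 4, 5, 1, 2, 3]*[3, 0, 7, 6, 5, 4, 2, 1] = [2, 1, 3, 5, 4, 0, 7, 6]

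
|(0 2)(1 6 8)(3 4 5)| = 6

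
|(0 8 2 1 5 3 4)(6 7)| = 14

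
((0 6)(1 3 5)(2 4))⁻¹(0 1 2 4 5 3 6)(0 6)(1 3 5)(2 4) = (0 6 3 4 2 1 5)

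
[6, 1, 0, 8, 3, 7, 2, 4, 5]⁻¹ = [2, 1, 6, 4, 7, 8, 0, 5, 3]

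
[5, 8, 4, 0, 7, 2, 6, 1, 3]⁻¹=[3, 7, 5, 8, 2, 0, 6, 4, 1]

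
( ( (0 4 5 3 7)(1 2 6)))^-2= (0 3 4 7 5)(1 2 6)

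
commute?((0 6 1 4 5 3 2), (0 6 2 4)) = no:(0 6 1 4 5 3 2) * (0 6 2 4) = (0 2 6 1)(3 4 5), (0 6 2 4) * (0 6 1 4 5 3 2) = (0 1 4 6)(2 5 3)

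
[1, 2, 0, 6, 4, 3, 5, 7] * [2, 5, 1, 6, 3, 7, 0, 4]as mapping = [0→5, 1→1, 2→2, 3→0, 4→3, 5→6, 6→7, 7→4]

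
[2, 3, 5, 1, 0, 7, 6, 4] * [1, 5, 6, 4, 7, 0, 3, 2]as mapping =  [0→6, 1→4, 2→0, 3→5, 4→1, 5→2, 6→3, 7→7]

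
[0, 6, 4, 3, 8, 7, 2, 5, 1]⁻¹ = [0, 8, 6, 3, 2, 7, 1, 5, 4]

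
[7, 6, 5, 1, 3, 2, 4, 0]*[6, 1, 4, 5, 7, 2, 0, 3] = [3, 0, 2, 1, 5, 4, 7, 6]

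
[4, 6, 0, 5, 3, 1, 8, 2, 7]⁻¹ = [2, 5, 7, 4, 0, 3, 1, 8, 6]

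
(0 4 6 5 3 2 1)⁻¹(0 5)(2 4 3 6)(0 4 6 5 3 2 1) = (1 6 2 5)(3 4)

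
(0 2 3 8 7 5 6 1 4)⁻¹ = (0 4 1 6 5 7 8 3 2)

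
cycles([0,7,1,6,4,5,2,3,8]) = (1 7 3 6 2)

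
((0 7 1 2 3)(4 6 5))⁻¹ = (0 3 2 1 7)(4 5 6)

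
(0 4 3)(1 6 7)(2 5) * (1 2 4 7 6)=(0 7 2 5 4 3)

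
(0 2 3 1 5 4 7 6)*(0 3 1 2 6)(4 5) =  (0 6 3 2 1 4 7)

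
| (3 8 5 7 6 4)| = 6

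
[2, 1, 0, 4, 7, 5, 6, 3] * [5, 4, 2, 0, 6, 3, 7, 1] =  [2, 4, 5, 6, 1, 3, 7, 0]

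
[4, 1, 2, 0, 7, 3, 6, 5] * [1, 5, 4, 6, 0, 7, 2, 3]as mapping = [0→0, 1→5, 2→4, 3→1, 4→3, 5→6, 6→2, 7→7]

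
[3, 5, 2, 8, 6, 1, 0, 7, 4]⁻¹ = [6, 5, 2, 0, 8, 1, 4, 7, 3]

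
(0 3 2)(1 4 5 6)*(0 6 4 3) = (1 3 2 6)(4 5)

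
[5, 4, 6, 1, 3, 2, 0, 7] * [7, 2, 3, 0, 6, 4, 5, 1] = [4, 6, 5, 2, 0, 3, 7, 1]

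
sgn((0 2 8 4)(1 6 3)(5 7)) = 1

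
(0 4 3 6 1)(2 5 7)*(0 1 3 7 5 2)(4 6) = (0 6 3 4 7)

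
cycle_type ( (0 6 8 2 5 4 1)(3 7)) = 2.7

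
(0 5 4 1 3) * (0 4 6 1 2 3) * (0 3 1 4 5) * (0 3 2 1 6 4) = (0 3 5 4 1 2 6)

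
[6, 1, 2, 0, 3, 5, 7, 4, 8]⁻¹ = [3, 1, 2, 4, 7, 5, 0, 6, 8]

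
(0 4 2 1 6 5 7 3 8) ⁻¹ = (0 8 3 7 5 6 1 2 4) 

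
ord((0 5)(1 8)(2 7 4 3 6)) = 10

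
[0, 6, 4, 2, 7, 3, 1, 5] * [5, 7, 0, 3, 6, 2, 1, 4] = [5, 1, 6, 0, 4, 3, 7, 2]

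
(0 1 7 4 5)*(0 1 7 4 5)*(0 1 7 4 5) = (0 4 1 5 7)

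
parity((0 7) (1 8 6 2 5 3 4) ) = odd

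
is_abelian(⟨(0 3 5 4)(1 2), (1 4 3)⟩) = no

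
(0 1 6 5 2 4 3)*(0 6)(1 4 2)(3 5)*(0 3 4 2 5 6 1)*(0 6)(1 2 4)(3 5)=(0 4)(1 5 6)(2 3)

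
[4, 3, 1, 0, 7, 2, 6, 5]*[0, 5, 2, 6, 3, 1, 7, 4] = [3, 6, 5, 0, 4, 2, 7, 1]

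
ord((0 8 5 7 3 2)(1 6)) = 6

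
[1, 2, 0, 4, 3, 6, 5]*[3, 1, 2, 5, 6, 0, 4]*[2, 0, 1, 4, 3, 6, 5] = [0, 1, 4, 5, 6, 3, 2]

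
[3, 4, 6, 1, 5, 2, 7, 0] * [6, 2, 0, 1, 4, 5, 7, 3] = [1, 4, 7, 2, 5, 0, 3, 6]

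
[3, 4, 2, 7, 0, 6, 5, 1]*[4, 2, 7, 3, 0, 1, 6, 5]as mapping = [0→3, 1→0, 2→7, 3→5, 4→4, 5→6, 6→1, 7→2]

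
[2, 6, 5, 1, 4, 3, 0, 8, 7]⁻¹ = [6, 3, 0, 5, 4, 2, 1, 8, 7]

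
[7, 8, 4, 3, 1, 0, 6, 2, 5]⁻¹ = [5, 4, 7, 3, 2, 8, 6, 0, 1]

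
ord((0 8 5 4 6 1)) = 6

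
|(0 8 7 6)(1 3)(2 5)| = 4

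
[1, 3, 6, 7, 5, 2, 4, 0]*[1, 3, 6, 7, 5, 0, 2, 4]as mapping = [0→3, 1→7, 2→2, 3→4, 4→0, 5→6, 6→5, 7→1]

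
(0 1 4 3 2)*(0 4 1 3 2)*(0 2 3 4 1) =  (0 4 3 2 1)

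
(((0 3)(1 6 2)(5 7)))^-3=(0 3)(5 7)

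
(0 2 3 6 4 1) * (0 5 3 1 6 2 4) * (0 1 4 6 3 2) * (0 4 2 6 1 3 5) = (0 1)(3 4 5 6)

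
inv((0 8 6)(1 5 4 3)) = (0 6 8)(1 3 4 5)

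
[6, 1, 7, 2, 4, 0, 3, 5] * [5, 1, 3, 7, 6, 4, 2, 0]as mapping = [0→2, 1→1, 2→0, 3→3, 4→6, 5→5, 6→7, 7→4]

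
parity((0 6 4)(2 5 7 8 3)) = even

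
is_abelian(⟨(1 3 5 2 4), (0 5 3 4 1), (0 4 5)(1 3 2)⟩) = no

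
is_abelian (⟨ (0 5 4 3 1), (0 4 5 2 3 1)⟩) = no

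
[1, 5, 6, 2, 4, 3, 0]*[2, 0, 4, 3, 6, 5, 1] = [0, 5, 1, 4, 6, 3, 2]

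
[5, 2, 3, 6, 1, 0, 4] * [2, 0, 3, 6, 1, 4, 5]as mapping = [0→4, 1→3, 2→6, 3→5, 4→0, 5→2, 6→1]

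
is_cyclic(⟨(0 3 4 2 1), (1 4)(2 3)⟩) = no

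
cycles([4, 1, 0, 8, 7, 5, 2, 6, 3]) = (0 4 7 6 2)(3 8)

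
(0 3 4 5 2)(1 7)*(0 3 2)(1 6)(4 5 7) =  (0 2 3 5)(1 4 7 6)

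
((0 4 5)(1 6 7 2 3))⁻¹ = (0 5 4)(1 3 2 7 6)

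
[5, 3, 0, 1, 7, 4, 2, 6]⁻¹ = [2, 3, 6, 1, 5, 0, 7, 4]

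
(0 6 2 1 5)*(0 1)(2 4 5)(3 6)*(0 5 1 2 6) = (0 3)(1 6 4)(2 5)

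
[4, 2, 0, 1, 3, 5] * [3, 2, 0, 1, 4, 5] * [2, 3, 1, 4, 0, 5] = [0, 2, 4, 1, 3, 5]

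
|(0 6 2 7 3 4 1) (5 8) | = 14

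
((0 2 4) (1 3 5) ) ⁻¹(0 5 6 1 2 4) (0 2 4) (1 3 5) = (0 2 1 6 3 4) 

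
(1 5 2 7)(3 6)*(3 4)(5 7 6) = (1 7)(2 6 4 3 5)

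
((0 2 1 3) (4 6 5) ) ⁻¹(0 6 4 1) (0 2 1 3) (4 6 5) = (2 5 6 3) 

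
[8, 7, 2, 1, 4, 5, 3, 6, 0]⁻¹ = [8, 3, 2, 6, 4, 5, 7, 1, 0]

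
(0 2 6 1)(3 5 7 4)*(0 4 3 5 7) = (0 2 6 1 4 5)(3 7)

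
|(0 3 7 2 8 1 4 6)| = 8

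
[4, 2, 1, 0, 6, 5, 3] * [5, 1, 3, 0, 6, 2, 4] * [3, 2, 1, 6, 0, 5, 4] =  [4, 6, 2, 5, 0, 1, 3]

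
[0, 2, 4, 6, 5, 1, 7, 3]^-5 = [0, 5, 1, 6, 2, 4, 7, 3]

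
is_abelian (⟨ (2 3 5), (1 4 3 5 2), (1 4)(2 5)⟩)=no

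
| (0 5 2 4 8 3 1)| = 7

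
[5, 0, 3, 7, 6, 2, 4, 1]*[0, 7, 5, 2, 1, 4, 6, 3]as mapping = [0→4, 1→0, 2→2, 3→3, 4→6, 5→5, 6→1, 7→7]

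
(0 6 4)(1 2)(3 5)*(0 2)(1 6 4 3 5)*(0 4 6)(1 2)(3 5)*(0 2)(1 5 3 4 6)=(0 1 6 3)(4 5)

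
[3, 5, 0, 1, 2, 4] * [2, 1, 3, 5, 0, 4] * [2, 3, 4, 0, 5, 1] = [1, 5, 4, 3, 0, 2]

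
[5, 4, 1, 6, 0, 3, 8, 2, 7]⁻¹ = [4, 2, 7, 5, 1, 0, 3, 8, 6]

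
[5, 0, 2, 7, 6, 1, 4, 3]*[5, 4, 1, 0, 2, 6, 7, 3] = [6, 5, 1, 3, 7, 4, 2, 0]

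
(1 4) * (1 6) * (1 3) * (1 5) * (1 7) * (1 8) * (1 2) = (1 4 6 3 5 7 8 2)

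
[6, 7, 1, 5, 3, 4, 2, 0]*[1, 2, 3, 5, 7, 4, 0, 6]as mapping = [0→0, 1→6, 2→2, 3→4, 4→5, 5→7, 6→3, 7→1]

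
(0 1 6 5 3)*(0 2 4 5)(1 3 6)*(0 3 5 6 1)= (0 5 1)(2 4 6 3)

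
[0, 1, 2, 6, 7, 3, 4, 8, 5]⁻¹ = [0, 1, 2, 5, 6, 8, 3, 4, 7]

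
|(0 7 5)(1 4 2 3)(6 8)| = 12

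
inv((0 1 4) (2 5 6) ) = (0 4 1) (2 6 5) 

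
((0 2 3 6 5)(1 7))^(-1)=(0 5 6 3 2)(1 7)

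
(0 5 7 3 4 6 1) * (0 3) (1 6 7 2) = (0 5 2 1 3 4 7) 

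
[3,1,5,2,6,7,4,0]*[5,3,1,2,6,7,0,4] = [2,3,7,1,0,4,6,5]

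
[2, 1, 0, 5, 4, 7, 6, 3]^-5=[2, 1, 0, 5, 4, 7, 6, 3]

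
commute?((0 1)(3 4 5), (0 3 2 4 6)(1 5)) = no:(0 1)(3 4 5)*(0 3 2 4 6)(1 5) = (0 5 2 4 1 3 6), (0 3 2 4 6)(1 5)*(0 1)(3 4 5) = (0 4 6 1 3 2 5)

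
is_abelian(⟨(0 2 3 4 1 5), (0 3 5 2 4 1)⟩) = no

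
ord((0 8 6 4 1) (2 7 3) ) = 15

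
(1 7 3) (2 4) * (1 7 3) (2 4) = (1 3 7) 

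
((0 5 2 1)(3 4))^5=(0 5 2 1)(3 4)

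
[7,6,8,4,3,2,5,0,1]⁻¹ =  [7,8,5,4,3,6,1,0,2]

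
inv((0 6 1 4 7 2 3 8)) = (0 8 3 2 7 4 1 6)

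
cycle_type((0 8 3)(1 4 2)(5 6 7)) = 3^3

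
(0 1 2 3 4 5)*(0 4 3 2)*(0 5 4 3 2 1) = (1 5 3 2)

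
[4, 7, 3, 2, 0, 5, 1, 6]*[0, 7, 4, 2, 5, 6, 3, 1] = [5, 1, 2, 4, 0, 6, 7, 3]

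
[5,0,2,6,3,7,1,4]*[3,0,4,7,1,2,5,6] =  [2,3,4,5,7,6,0,1]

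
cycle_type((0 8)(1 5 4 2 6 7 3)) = 2.7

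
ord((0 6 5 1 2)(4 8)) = 10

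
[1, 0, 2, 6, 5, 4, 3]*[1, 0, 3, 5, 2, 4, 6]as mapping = [0→0, 1→1, 2→3, 3→6, 4→4, 5→2, 6→5]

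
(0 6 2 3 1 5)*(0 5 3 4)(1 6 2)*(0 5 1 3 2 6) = (0 6 3)(1 2 4 5)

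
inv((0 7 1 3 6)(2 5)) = (0 6 3 1 7)(2 5)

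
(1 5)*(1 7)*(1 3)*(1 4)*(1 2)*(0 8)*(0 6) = (0 8 6)(1 5 7 3 4 2)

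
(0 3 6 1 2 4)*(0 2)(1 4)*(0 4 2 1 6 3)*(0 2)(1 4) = (0 2 6)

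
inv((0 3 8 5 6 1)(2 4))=(0 1 6 5 8 3)(2 4)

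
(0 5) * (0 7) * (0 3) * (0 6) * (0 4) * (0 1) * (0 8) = (0 5 7 3 6 4 1 8)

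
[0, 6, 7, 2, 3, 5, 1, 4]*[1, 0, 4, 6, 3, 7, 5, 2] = [1, 5, 2, 4, 6, 7, 0, 3]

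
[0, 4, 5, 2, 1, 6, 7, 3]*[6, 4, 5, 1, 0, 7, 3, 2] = [6, 0, 7, 5, 4, 3, 2, 1]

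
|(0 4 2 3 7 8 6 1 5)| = 9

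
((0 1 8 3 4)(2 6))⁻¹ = (0 4 3 8 1)(2 6)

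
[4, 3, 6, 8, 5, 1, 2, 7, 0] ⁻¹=[8, 5, 6, 1, 0, 4, 2, 7, 3] 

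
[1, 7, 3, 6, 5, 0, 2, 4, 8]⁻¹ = [5, 0, 6, 2, 7, 4, 3, 1, 8]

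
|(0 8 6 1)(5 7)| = 4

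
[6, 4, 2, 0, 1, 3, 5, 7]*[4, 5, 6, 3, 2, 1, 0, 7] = [0, 2, 6, 4, 5, 3, 1, 7]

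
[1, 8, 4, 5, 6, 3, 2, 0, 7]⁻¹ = [7, 0, 6, 5, 2, 3, 4, 8, 1]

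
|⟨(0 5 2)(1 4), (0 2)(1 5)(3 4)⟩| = 720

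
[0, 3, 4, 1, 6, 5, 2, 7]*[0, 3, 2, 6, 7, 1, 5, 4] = [0, 6, 7, 3, 5, 1, 2, 4]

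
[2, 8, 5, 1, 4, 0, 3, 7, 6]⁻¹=[5, 3, 0, 6, 4, 2, 8, 7, 1]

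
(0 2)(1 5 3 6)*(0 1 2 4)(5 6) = (0 4)(1 6 2)(3 5)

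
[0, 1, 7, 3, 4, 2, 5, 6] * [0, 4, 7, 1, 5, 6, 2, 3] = [0, 4, 3, 1, 5, 7, 6, 2] 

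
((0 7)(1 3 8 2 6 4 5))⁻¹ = (0 7)(1 5 4 6 2 8 3)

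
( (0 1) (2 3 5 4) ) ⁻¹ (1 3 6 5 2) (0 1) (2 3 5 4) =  (0 5 6 4 3) 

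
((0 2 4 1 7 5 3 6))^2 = (0 4 7 3)(1 5 6 2)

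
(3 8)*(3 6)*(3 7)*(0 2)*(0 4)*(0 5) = (0 2 4 5)(3 8 6 7)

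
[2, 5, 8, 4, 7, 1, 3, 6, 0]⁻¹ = [8, 5, 0, 6, 3, 1, 7, 4, 2]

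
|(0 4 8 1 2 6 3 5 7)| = 9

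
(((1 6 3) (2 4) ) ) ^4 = (1 6 3) 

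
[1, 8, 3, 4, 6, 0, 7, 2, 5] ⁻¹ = [5, 0, 7, 2, 3, 8, 4, 6, 1] 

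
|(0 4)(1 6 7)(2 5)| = 6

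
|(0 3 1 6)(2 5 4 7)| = 4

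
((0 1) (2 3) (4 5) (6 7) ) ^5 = (0 1) (2 3) (4 5) (6 7) 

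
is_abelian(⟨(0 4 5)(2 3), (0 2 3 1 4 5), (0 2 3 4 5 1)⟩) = no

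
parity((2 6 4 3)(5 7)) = even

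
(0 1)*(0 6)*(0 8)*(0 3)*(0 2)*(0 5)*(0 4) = (0 1 6 8 3 2 5 4)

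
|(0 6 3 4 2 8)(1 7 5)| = 6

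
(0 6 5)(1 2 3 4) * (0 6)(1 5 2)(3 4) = (2 4 5 6)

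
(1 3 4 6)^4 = ()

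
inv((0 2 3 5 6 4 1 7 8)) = (0 8 7 1 4 6 5 3 2)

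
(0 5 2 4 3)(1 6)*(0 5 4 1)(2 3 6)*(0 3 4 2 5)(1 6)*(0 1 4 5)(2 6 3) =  (0 6 2 3 1)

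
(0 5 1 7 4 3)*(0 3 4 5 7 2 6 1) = (0 7 5)(1 2 6)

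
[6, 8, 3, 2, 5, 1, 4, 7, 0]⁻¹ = [8, 5, 3, 2, 6, 4, 0, 7, 1]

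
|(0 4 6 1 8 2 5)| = 7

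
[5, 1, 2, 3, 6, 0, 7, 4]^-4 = [0, 1, 2, 3, 7, 5, 4, 6]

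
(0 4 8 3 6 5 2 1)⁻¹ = (0 1 2 5 6 3 8 4)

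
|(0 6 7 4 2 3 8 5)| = 8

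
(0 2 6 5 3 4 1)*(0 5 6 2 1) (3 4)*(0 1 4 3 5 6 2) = (0 4 1 6 2) (3 5) 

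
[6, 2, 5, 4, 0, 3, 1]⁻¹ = [4, 6, 1, 5, 3, 2, 0]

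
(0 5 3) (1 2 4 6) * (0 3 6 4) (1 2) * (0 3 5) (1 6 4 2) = (1 6) (2 3 5 4) 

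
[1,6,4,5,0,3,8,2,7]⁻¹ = [4,0,7,5,2,3,1,8,6]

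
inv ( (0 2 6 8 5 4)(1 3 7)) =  (0 4 5 8 6 2)(1 7 3)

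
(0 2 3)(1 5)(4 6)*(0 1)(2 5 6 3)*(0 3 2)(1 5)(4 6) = (0 1 4 2)(3 5)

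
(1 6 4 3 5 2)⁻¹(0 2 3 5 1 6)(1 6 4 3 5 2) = (0 1 5 2 6 4)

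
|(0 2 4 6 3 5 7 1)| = 8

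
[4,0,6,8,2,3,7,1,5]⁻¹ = [1,7,4,5,0,8,2,6,3]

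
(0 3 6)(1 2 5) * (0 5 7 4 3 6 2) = (0 6 5 1)(2 7 4 3)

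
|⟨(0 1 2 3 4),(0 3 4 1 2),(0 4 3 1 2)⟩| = 60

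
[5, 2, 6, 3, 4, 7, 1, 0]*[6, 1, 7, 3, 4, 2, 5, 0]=[2, 7, 5, 3, 4, 0, 1, 6]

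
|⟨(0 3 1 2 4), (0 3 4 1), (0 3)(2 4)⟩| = 120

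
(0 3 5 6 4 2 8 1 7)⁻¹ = (0 7 1 8 2 4 6 5 3)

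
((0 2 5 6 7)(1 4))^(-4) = (0 2 5 6 7)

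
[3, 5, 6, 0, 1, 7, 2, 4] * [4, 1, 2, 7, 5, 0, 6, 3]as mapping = [0→7, 1→0, 2→6, 3→4, 4→1, 5→3, 6→2, 7→5]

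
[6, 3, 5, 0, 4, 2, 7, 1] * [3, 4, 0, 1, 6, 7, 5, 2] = [5, 1, 7, 3, 6, 0, 2, 4]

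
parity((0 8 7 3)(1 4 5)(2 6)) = even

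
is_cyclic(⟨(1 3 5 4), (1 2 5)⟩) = no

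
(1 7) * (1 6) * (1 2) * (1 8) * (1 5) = (1 7 6 2 8 5)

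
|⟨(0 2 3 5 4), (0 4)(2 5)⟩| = 10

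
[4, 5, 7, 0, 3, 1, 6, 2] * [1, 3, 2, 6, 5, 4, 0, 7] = [5, 4, 7, 1, 6, 3, 0, 2]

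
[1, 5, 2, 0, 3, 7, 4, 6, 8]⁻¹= [3, 0, 2, 4, 6, 1, 7, 5, 8]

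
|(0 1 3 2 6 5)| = 6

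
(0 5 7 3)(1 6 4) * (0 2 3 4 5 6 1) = (0 6 5 7 4)(2 3)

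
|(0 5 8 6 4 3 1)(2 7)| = 14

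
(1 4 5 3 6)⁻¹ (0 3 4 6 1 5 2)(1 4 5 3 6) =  (0 6 5 1 4 3 2)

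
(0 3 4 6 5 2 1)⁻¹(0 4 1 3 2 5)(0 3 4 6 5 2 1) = (0 4 1 2 3 6)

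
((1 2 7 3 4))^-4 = (1 2 7 3 4)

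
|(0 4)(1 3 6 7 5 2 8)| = 14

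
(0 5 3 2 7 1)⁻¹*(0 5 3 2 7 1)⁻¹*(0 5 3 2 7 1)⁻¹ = (0 2)(1 3)(5 7)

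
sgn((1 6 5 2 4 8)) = -1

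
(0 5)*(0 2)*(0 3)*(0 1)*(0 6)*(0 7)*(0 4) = (0 5 2 3 1 6 7 4)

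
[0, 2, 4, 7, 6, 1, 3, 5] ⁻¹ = [0, 5, 1, 6, 2, 7, 4, 3] 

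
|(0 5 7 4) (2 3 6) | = 12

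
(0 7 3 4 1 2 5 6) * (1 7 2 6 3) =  (0 2 5 3 4 7 1 6) 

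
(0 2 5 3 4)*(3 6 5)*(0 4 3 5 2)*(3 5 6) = (2 6)(3 5)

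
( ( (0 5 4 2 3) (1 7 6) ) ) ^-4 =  (0 5 4 2 3) (1 6 7) 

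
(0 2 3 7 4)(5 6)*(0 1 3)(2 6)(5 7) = (0 6 7 4 1 3 5 2)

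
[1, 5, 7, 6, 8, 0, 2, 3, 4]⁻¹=[5, 0, 6, 7, 8, 1, 3, 2, 4]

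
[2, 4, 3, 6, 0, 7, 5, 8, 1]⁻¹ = [4, 8, 0, 2, 1, 6, 3, 5, 7]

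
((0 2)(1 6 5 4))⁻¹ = (0 2)(1 4 5 6)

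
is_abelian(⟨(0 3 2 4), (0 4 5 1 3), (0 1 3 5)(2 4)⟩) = no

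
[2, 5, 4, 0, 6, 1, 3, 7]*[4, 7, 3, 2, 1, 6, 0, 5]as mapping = [0→3, 1→6, 2→1, 3→4, 4→0, 5→7, 6→2, 7→5]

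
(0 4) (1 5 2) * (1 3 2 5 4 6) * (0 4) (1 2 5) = (0 6 2 3 5 1) 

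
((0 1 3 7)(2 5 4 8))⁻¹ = (0 7 3 1)(2 8 4 5)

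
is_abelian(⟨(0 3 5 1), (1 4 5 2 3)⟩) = no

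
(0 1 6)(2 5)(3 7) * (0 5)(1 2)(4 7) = (0 2)(1 6 5)(3 4 7)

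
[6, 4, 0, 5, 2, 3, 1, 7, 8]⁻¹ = [2, 6, 4, 5, 1, 3, 0, 7, 8]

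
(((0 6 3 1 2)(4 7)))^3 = (0 1 6 2 3)(4 7)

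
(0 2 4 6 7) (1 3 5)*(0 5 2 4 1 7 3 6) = (0 4) (1 6 3 2) (5 7) 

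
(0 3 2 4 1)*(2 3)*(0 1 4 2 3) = (0 3)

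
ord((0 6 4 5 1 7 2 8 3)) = 9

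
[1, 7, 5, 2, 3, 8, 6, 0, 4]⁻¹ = [7, 0, 3, 4, 8, 2, 6, 1, 5]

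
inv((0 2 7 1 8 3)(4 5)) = (0 3 8 1 7 2)(4 5)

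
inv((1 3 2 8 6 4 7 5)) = (1 5 7 4 6 8 2 3)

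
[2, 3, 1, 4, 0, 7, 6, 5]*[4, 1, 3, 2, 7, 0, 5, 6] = [3, 2, 1, 7, 4, 6, 5, 0]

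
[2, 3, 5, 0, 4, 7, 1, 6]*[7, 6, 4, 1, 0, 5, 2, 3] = [4, 1, 5, 7, 0, 3, 6, 2]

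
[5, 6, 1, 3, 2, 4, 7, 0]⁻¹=[7, 2, 4, 3, 5, 0, 1, 6]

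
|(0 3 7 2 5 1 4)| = 7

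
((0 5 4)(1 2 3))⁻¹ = (0 4 5)(1 3 2)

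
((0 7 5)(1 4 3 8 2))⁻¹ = (0 5 7)(1 2 8 3 4)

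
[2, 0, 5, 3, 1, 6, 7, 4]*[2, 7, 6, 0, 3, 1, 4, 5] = [6, 2, 1, 0, 7, 4, 5, 3]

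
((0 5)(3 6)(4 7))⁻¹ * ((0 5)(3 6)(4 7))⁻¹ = ()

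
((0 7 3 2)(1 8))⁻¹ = (0 2 3 7)(1 8)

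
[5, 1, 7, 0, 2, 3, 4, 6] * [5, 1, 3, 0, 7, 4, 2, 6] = [4, 1, 6, 5, 3, 0, 7, 2]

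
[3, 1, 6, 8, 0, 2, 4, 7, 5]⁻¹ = [4, 1, 5, 0, 6, 8, 2, 7, 3]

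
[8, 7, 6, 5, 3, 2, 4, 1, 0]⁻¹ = [8, 7, 5, 4, 6, 3, 2, 1, 0]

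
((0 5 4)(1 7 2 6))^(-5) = (0 5 4)(1 6 2 7)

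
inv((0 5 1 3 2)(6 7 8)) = (0 2 3 1 5)(6 8 7)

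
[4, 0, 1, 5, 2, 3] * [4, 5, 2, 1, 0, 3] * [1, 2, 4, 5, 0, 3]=[1, 0, 3, 5, 4, 2]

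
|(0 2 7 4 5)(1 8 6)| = 15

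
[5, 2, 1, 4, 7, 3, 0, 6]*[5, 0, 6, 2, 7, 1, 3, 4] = [1, 6, 0, 7, 4, 2, 5, 3]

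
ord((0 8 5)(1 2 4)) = 3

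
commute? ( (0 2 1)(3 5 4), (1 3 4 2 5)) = no: (0 2 1)(3 5 4)*(1 3 4 2 5) = (0 5 2 3 1), (1 3 4 2 5)*(0 2 1)(3 5 4) = (0 2 4 1 5)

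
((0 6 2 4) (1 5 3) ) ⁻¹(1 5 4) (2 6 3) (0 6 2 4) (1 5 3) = (0 5 3) (1 4 2) 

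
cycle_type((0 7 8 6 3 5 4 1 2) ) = 9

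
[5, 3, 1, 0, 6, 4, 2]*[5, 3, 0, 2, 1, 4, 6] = [4, 2, 3, 5, 6, 1, 0]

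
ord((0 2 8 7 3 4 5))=7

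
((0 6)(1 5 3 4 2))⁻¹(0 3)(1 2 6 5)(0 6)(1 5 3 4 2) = (0 3 5 1)(4 6)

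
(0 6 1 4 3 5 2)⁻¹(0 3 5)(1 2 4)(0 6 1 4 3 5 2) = (0 3 4)(2 6 5)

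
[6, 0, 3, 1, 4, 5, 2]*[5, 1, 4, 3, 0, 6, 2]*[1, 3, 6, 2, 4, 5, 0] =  [6, 5, 2, 3, 1, 0, 4]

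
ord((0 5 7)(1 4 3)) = 3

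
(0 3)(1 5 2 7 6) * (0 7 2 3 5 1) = (0 5 3 7 6)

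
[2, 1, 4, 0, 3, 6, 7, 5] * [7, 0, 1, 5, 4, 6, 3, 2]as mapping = [0→1, 1→0, 2→4, 3→7, 4→5, 5→3, 6→2, 7→6]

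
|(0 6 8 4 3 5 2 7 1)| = 9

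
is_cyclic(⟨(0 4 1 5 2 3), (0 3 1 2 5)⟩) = no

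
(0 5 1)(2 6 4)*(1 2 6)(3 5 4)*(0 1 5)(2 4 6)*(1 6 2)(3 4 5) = (0 2 3)(1 6 4)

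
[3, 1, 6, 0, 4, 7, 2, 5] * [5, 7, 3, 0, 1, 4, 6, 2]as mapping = [0→0, 1→7, 2→6, 3→5, 4→1, 5→2, 6→3, 7→4]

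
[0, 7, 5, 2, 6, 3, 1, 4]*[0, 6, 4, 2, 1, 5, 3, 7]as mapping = [0→0, 1→7, 2→5, 3→4, 4→3, 5→2, 6→6, 7→1]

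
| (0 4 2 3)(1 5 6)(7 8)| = 12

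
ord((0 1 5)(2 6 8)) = 3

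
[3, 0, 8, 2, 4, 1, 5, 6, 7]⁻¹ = [1, 5, 3, 0, 4, 6, 7, 8, 2]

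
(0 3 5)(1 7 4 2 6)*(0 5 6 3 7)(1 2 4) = (0 7 1)(2 3 6)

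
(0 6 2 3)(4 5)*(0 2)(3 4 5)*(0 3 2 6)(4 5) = (2 5 4)(3 6)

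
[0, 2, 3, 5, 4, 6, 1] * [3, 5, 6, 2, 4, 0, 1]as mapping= [0→3, 1→6, 2→2, 3→0, 4→4, 5→1, 6→5]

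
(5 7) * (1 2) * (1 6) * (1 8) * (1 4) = (1 2 6 8 4)(5 7)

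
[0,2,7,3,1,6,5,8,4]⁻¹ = [0,4,1,3,8,6,5,2,7]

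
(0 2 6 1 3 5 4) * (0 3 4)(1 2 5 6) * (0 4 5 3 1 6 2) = (0 3 2 6)(1 5 4)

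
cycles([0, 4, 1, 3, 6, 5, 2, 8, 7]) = (1 4 6 2) (7 8) 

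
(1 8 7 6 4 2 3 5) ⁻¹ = (1 5 3 2 4 6 7 8) 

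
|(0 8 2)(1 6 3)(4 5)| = 6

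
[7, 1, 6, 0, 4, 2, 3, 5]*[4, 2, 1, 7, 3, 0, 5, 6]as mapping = [0→6, 1→2, 2→5, 3→4, 4→3, 5→1, 6→7, 7→0]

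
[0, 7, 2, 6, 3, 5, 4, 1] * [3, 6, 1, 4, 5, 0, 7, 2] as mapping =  [0→3, 1→2, 2→1, 3→7, 4→4, 5→0, 6→5, 7→6] 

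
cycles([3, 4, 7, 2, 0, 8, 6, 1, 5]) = (0 3 2 7 1 4)(5 8)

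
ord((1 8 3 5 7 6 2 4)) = 8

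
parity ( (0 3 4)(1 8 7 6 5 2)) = odd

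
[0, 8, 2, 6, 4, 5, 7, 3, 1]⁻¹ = [0, 8, 2, 7, 4, 5, 3, 6, 1]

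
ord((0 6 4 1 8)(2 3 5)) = 15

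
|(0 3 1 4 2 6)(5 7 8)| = 6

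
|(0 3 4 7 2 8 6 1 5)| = 9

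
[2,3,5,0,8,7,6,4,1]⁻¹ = [3,8,0,1,7,2,6,5,4]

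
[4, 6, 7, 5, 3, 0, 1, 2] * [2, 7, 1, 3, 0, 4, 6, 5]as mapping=[0→0, 1→6, 2→5, 3→4, 4→3, 5→2, 6→7, 7→1]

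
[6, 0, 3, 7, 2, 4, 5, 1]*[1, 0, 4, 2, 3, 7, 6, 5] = [6, 1, 2, 5, 4, 3, 7, 0]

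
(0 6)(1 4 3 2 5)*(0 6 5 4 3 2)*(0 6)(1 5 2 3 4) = (0 2 1 4 3 6)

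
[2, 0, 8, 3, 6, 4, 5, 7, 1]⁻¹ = [1, 8, 0, 3, 5, 6, 4, 7, 2]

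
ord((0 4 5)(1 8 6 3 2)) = 15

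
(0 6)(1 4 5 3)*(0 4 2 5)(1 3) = (0 6 4)(1 2 5)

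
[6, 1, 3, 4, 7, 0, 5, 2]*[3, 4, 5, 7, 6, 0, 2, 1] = [2, 4, 7, 6, 1, 3, 0, 5]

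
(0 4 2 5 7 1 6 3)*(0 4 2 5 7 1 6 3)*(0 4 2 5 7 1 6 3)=(0 5 6 4 7 3 2 1)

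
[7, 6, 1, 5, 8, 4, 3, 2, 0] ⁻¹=[8, 2, 7, 6, 5, 3, 1, 0, 4] 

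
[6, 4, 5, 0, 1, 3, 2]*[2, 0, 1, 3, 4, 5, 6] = [6, 4, 5, 2, 0, 3, 1]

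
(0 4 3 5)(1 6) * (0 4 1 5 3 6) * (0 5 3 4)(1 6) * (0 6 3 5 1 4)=(0 3)(5 6)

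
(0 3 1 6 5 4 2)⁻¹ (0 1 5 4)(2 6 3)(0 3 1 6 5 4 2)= (0 5 1)(2 3 6 4)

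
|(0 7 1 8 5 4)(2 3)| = 6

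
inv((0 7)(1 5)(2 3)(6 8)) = (0 7)(1 5)(2 3)(6 8)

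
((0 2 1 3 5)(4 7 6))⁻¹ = (0 5 3 1 2)(4 6 7)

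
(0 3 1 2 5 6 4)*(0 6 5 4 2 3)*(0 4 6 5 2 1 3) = (0 4 5 2 6 1)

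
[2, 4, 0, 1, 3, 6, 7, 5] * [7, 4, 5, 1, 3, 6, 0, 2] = [5, 3, 7, 4, 1, 0, 2, 6]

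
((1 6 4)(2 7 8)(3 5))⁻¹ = (1 4 6)(2 8 7)(3 5)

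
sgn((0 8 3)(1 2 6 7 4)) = 1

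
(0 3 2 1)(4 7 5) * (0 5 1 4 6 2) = (0 3)(1 5 6 2 4 7)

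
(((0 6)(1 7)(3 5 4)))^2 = (3 4 5)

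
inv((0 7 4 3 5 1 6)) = (0 6 1 5 3 4 7)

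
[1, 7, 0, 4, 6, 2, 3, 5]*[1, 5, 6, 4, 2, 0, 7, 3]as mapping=[0→5, 1→3, 2→1, 3→2, 4→7, 5→6, 6→4, 7→0]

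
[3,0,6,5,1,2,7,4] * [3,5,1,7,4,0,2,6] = [7,3,2,0,5,1,6,4]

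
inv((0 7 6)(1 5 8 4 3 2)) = (0 6 7)(1 2 3 4 8 5)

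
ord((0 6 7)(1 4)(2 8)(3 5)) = 6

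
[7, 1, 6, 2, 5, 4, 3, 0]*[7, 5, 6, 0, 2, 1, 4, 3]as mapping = [0→3, 1→5, 2→4, 3→6, 4→1, 5→2, 6→0, 7→7]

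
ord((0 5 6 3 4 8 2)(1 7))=14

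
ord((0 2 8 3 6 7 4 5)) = 8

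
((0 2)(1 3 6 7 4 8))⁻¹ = (0 2)(1 8 4 7 6 3)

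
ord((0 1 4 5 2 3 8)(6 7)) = 14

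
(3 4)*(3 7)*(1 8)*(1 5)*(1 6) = (1 8 5 6)(3 4 7)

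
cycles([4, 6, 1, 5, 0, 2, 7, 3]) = (0 4)(1 6 7 3 5 2)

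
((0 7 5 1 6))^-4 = (0 7 5 1 6)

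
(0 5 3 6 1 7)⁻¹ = (0 7 1 6 3 5)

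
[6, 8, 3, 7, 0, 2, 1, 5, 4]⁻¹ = [4, 6, 5, 2, 8, 7, 0, 3, 1]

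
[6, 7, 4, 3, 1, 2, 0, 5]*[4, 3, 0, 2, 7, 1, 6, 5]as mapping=[0→6, 1→5, 2→7, 3→2, 4→3, 5→0, 6→4, 7→1]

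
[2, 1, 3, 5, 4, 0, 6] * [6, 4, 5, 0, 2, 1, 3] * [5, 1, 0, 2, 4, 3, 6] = [3, 4, 5, 1, 0, 6, 2]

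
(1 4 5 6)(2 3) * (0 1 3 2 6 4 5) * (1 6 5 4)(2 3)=(0 6 2 3 5 1 4)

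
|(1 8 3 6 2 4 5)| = 7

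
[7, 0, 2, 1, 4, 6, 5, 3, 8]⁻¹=[1, 3, 2, 7, 4, 6, 5, 0, 8]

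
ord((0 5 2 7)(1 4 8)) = 12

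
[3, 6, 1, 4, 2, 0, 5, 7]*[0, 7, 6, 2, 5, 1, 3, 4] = [2, 3, 7, 5, 6, 0, 1, 4]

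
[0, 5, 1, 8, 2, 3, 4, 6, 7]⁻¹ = [0, 2, 4, 5, 6, 1, 7, 8, 3]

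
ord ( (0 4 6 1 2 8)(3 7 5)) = 6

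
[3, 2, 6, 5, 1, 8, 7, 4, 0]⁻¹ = [8, 4, 1, 0, 7, 3, 2, 6, 5]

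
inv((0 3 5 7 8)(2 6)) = (0 8 7 5 3)(2 6)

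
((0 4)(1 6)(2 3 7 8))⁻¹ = (0 4)(1 6)(2 8 7 3)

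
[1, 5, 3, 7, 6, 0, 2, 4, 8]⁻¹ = [5, 0, 6, 2, 7, 1, 4, 3, 8]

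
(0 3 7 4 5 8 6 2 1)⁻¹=(0 1 2 6 8 5 4 7 3)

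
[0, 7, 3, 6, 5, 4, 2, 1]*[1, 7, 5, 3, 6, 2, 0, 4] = [1, 4, 3, 0, 2, 6, 5, 7]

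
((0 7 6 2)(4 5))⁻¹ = (0 2 6 7)(4 5)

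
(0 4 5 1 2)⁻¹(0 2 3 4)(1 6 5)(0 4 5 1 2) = (0 3 5 4)(1 2 6)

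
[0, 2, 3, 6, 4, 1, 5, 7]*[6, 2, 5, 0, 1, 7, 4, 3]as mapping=[0→6, 1→5, 2→0, 3→4, 4→1, 5→2, 6→7, 7→3]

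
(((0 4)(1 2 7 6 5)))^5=(0 4)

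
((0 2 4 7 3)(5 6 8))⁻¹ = (0 3 7 4 2)(5 8 6)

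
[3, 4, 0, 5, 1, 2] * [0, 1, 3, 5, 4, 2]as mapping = [0→5, 1→4, 2→0, 3→2, 4→1, 5→3]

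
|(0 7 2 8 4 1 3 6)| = 8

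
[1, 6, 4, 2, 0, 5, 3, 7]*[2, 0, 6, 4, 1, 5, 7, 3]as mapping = [0→0, 1→7, 2→1, 3→6, 4→2, 5→5, 6→4, 7→3]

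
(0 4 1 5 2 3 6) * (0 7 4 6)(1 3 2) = (0 6 7 4 3)(1 5)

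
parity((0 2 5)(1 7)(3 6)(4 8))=odd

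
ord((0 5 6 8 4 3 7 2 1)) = 9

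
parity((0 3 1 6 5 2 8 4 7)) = even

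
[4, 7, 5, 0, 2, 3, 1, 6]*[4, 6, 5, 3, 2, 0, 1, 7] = [2, 7, 0, 4, 5, 3, 6, 1]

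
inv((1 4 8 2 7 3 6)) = (1 6 3 7 2 8 4)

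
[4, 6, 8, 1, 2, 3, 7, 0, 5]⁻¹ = [7, 3, 4, 5, 0, 8, 1, 6, 2]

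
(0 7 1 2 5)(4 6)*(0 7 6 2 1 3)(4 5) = (0 6 5 7 3)(2 4)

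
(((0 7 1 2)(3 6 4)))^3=(0 2 1 7)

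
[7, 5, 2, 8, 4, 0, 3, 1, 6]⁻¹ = [5, 7, 2, 6, 4, 1, 8, 0, 3]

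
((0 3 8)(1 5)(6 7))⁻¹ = (0 8 3)(1 5)(6 7)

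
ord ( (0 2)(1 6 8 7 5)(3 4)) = 10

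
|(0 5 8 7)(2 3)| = 4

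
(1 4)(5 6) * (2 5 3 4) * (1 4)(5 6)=(1 2 6 3)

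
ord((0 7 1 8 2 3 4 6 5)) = 9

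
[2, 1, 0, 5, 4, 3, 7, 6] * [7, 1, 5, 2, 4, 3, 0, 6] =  [5, 1, 7, 3, 4, 2, 6, 0]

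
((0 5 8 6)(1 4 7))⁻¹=(0 6 8 5)(1 7 4)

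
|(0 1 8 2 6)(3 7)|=10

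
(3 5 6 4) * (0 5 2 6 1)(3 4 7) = (0 5 1)(2 6 7 3)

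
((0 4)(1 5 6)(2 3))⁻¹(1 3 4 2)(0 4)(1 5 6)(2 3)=(0 3 5 2)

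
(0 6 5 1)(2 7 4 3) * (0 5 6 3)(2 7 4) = (0 3 7 2 4)(1 5)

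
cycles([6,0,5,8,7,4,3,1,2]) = (0 6 3 8 2 5 4 7 1)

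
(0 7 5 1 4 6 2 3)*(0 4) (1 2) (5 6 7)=(0 5 2 3 4 7 6 1) 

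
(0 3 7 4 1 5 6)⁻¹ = (0 6 5 1 4 7 3)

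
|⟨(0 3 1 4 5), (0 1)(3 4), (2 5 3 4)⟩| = 720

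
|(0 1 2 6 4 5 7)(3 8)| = 14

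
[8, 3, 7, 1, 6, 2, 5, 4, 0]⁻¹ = [8, 3, 5, 1, 7, 6, 4, 2, 0]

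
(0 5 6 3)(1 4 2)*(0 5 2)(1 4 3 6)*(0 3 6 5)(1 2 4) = (0 4 3)(1 6 5 2)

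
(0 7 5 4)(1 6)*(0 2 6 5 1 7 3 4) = (0 3 4 2 6 7 1 5)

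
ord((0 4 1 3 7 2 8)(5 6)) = 14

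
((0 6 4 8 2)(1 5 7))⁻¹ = (0 2 8 4 6)(1 7 5)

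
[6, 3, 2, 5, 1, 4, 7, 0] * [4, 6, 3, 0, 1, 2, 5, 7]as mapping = [0→5, 1→0, 2→3, 3→2, 4→6, 5→1, 6→7, 7→4]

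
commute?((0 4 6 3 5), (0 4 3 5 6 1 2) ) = no:(0 4 6 3 5)*(0 4 3 5 6 1 2) = (0 3 6 5 4 1 2), (0 4 3 5 6 1 2)*(0 4 6 3 5) = (0 6 1 2 4 5 3) 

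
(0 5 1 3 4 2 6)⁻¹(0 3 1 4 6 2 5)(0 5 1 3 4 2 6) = (0 6 1 5 4 3 2)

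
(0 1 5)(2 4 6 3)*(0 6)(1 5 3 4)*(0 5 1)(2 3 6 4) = (0 1 6 2)(4 5)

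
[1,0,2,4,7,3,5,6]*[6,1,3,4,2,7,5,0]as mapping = [0→1,1→6,2→3,3→2,4→0,5→4,6→7,7→5]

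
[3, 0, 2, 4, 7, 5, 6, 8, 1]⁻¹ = [1, 8, 2, 0, 3, 5, 6, 4, 7]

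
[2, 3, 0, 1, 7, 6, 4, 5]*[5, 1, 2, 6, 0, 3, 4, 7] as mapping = [0→2, 1→6, 2→5, 3→1, 4→7, 5→4, 6→0, 7→3] 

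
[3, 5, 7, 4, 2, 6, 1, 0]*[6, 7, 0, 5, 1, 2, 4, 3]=[5, 2, 3, 1, 0, 4, 7, 6]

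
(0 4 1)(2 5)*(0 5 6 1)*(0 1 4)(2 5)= (1 2 6 4)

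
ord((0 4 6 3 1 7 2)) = 7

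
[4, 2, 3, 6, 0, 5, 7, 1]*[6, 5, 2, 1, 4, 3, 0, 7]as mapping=[0→4, 1→2, 2→1, 3→0, 4→6, 5→3, 6→7, 7→5]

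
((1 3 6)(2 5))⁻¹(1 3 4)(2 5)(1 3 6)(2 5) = (2 5)(3 6 4)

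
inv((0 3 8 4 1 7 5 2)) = (0 2 5 7 1 4 8 3)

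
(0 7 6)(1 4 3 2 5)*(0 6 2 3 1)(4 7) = (0 4 1 7 2 5)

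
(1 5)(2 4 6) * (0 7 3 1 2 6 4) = (0 7 3 1 5 2)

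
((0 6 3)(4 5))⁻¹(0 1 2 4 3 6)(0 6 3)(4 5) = (0 3 6 1 2 5)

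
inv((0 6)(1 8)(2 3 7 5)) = (0 6)(1 8)(2 5 7 3)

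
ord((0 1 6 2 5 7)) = 6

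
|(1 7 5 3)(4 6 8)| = 12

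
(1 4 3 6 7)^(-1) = (1 7 6 3 4)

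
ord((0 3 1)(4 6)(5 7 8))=6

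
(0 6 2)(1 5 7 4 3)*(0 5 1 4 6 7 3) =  (0 7 6 2 5 3 4)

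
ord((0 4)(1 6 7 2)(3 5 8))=12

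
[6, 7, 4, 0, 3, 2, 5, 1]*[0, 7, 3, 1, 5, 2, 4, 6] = [4, 6, 5, 0, 1, 3, 2, 7]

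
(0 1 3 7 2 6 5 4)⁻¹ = (0 4 5 6 2 7 3 1)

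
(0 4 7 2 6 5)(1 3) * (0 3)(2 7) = (0 4 2 6 5 3 1)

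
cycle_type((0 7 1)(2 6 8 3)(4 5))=2.3.4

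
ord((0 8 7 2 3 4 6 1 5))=9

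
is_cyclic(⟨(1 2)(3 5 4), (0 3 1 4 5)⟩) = no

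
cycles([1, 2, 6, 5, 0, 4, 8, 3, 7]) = (0 1 2 6 8 7 3 5 4)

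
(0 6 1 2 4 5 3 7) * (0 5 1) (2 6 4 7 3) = (0 4 1 6) (2 7 5) 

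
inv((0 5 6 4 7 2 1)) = (0 1 2 7 4 6 5)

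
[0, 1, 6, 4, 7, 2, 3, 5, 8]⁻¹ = [0, 1, 5, 6, 3, 7, 2, 4, 8]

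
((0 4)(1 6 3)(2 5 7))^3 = (0 4)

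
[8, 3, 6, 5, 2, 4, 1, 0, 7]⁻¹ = [7, 6, 4, 1, 5, 3, 2, 8, 0]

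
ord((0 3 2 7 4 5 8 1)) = 8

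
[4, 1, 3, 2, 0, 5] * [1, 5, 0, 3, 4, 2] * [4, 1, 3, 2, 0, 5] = [0, 5, 2, 4, 1, 3]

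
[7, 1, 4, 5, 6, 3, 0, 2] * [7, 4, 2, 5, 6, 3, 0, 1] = [1, 4, 6, 3, 0, 5, 7, 2] 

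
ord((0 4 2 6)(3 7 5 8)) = 4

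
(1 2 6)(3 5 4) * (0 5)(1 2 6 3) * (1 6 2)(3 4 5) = (0 3)(1 2 4 6)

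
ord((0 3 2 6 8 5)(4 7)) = 6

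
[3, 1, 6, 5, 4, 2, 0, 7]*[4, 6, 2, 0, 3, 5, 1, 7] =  [0, 6, 1, 5, 3, 2, 4, 7]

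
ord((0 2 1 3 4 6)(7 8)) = 6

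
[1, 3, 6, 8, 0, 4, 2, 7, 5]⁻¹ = [4, 0, 6, 1, 5, 8, 2, 7, 3]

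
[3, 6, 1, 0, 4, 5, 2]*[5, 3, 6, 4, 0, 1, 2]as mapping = [0→4, 1→2, 2→3, 3→5, 4→0, 5→1, 6→6]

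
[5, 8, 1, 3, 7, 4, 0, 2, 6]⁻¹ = [6, 2, 7, 3, 5, 0, 8, 4, 1]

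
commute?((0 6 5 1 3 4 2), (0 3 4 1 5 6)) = no:(0 6 5 1 3 4 2)*(0 3 4 1 5 6) = (1 4 2 3), (0 3 4 1 5 6)*(0 6 5 1 3 4 2) = (0 4 3 2)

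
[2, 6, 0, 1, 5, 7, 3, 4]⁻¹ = [2, 3, 0, 6, 7, 4, 1, 5]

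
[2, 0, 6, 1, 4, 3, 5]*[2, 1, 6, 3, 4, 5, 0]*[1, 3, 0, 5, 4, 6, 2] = [2, 0, 1, 3, 4, 5, 6]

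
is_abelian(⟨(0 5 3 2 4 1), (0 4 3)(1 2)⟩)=no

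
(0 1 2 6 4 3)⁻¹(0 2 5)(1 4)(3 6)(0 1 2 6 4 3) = (0 4)(1 6 5)(2 3)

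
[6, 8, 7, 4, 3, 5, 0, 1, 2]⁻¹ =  [6, 7, 8, 4, 3, 5, 0, 2, 1]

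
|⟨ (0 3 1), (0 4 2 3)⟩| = 120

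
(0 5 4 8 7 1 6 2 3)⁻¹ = (0 3 2 6 1 7 8 4 5)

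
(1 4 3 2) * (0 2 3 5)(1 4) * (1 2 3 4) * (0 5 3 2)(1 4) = (0 2 4 3 1)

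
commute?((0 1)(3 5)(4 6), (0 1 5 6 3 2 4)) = no:(0 1)(3 5)(4 6)*(0 1 5 6 3 2 4) = (0 5 2 4 3 6), (0 1 5 6 3 2 4)*(0 1)(3 5)(4 6) = (1 3 2 6 5 4)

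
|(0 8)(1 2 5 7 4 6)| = 6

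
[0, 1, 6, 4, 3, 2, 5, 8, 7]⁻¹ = [0, 1, 5, 4, 3, 6, 2, 8, 7]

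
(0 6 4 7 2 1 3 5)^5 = (0 1 4 5 2 6 3 7)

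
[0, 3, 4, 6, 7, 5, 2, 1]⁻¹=[0, 7, 6, 1, 2, 5, 3, 4]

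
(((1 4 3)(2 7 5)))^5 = (1 3 4)(2 5 7)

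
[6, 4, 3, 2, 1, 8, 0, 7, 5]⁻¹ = [6, 4, 3, 2, 1, 8, 0, 7, 5]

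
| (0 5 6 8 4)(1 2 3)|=15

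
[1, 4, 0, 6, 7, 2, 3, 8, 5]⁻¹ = [2, 0, 5, 6, 1, 8, 3, 4, 7]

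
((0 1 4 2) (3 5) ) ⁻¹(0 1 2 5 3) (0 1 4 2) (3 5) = (0 3 5 1 4) 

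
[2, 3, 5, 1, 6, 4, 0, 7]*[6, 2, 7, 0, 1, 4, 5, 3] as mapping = [0→7, 1→0, 2→4, 3→2, 4→5, 5→1, 6→6, 7→3] 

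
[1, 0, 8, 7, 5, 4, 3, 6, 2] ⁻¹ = [1, 0, 8, 6, 5, 4, 7, 3, 2] 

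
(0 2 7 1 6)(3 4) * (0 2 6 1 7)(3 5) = (0 6 2)(3 4 5)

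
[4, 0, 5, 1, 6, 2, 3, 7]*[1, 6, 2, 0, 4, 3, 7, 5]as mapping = [0→4, 1→1, 2→3, 3→6, 4→7, 5→2, 6→0, 7→5]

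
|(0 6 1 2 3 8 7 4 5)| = 9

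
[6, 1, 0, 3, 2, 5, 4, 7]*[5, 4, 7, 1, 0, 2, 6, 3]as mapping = [0→6, 1→4, 2→5, 3→1, 4→7, 5→2, 6→0, 7→3]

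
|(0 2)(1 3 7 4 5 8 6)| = 14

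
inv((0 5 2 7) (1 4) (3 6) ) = (0 7 2 5) (1 4) (3 6) 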